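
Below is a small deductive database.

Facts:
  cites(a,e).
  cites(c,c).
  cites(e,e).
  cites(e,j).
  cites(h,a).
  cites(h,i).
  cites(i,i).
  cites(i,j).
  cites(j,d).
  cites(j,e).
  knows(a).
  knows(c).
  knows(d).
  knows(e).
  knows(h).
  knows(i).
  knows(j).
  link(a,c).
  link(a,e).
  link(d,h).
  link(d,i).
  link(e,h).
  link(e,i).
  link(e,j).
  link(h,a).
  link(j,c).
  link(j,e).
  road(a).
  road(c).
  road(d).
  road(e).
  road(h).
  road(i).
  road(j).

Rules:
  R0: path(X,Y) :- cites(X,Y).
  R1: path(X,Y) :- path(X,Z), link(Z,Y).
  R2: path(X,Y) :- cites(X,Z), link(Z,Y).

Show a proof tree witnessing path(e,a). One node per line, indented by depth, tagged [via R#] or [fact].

round 1: derive path(a,e) via R0 from cites(a,e)
round 1: derive path(c,c) via R0 from cites(c,c)
round 1: derive path(e,e) via R0 from cites(e,e)
round 1: derive path(e,j) via R0 from cites(e,j)
round 1: derive path(h,a) via R0 from cites(h,a)
round 1: derive path(h,i) via R0 from cites(h,i)
round 1: derive path(i,i) via R0 from cites(i,i)
round 1: derive path(i,j) via R0 from cites(i,j)
round 1: derive path(j,d) via R0 from cites(j,d)
round 1: derive path(j,e) via R0 from cites(j,e)
round 1: derive path(a,h) via R2 from cites(a,e), link(e,h)
round 1: derive path(a,i) via R2 from cites(a,e), link(e,i)
round 1: derive path(a,j) via R2 from cites(a,e), link(e,j)
round 1: derive path(e,c) via R2 from cites(e,j), link(j,c)
round 1: derive path(e,h) via R2 from cites(e,e), link(e,h)
round 1: derive path(e,i) via R2 from cites(e,e), link(e,i)
round 1: derive path(h,c) via R2 from cites(h,a), link(a,c)
round 1: derive path(h,e) via R2 from cites(h,a), link(a,e)
round 1: derive path(i,c) via R2 from cites(i,j), link(j,c)
round 1: derive path(i,e) via R2 from cites(i,j), link(j,e)
round 1: derive path(j,h) via R2 from cites(j,d), link(d,h)
round 1: derive path(j,i) via R2 from cites(j,d), link(d,i)
round 1: derive path(j,j) via R2 from cites(j,e), link(e,j)
round 2: derive path(a,a) via R1 from path(a,h), link(h,a)
round 2: derive path(a,c) via R1 from path(a,j), link(j,c)
round 2: derive path(e,a) via R1 from path(e,h), link(h,a)
round 2: derive path(h,h) via R1 from path(h,e), link(e,h)
round 2: derive path(h,j) via R1 from path(h,e), link(e,j)
round 2: derive path(i,h) via R1 from path(i,e), link(e,h)
round 2: derive path(j,a) via R1 from path(j,h), link(h,a)
round 2: derive path(j,c) via R1 from path(j,j), link(j,c)
round 3: derive path(i,a) via R1 from path(i,h), link(h,a)

path(e,a)  [via R1]
  path(e,h)  [via R2]
    cites(e,e)  [fact]
    link(e,h)  [fact]
  link(h,a)  [fact]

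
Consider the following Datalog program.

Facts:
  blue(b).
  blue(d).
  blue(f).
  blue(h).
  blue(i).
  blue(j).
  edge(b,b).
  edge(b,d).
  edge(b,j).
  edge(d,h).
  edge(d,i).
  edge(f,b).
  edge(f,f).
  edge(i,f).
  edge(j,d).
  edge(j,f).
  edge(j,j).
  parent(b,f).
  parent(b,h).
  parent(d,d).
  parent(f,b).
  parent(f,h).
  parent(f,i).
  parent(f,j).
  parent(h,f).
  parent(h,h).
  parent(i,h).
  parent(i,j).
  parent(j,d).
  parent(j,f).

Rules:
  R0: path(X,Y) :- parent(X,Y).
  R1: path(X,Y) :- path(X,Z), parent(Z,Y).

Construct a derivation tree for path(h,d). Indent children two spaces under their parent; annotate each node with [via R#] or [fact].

path(h,d)  [via R1]
  path(h,j)  [via R1]
    path(h,f)  [via R0]
      parent(h,f)  [fact]
    parent(f,j)  [fact]
  parent(j,d)  [fact]

round 1: derive path(b,f) via R0 from parent(b,f)
round 1: derive path(b,h) via R0 from parent(b,h)
round 1: derive path(d,d) via R0 from parent(d,d)
round 1: derive path(f,b) via R0 from parent(f,b)
round 1: derive path(f,h) via R0 from parent(f,h)
round 1: derive path(f,i) via R0 from parent(f,i)
round 1: derive path(f,j) via R0 from parent(f,j)
round 1: derive path(h,f) via R0 from parent(h,f)
round 1: derive path(h,h) via R0 from parent(h,h)
round 1: derive path(i,h) via R0 from parent(i,h)
round 1: derive path(i,j) via R0 from parent(i,j)
round 1: derive path(j,d) via R0 from parent(j,d)
round 1: derive path(j,f) via R0 from parent(j,f)
round 2: derive path(b,b) via R1 from path(b,f), parent(f,b)
round 2: derive path(b,i) via R1 from path(b,f), parent(f,i)
round 2: derive path(b,j) via R1 from path(b,f), parent(f,j)
round 2: derive path(f,d) via R1 from path(f,j), parent(j,d)
round 2: derive path(f,f) via R1 from path(f,b), parent(b,f)
round 2: derive path(h,b) via R1 from path(h,f), parent(f,b)
round 2: derive path(h,i) via R1 from path(h,f), parent(f,i)
round 2: derive path(h,j) via R1 from path(h,f), parent(f,j)
round 2: derive path(i,d) via R1 from path(i,j), parent(j,d)
round 2: derive path(i,f) via R1 from path(i,h), parent(h,f)
round 2: derive path(j,b) via R1 from path(j,f), parent(f,b)
round 2: derive path(j,h) via R1 from path(j,f), parent(f,h)
round 2: derive path(j,i) via R1 from path(j,f), parent(f,i)
round 2: derive path(j,j) via R1 from path(j,f), parent(f,j)
round 3: derive path(b,d) via R1 from path(b,j), parent(j,d)
round 3: derive path(h,d) via R1 from path(h,j), parent(j,d)
round 3: derive path(i,b) via R1 from path(i,f), parent(f,b)
round 3: derive path(i,i) via R1 from path(i,f), parent(f,i)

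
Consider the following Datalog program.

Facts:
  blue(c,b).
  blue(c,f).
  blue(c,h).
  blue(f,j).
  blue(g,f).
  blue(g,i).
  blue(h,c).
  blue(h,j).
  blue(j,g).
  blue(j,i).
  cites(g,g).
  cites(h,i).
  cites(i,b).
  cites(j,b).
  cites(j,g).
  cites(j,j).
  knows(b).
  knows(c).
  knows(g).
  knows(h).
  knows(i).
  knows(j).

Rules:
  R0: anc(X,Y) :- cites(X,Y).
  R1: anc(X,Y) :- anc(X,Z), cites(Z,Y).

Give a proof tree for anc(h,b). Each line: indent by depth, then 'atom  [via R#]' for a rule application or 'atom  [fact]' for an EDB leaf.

anc(h,b)  [via R1]
  anc(h,i)  [via R0]
    cites(h,i)  [fact]
  cites(i,b)  [fact]

round 1: derive anc(g,g) via R0 from cites(g,g)
round 1: derive anc(h,i) via R0 from cites(h,i)
round 1: derive anc(i,b) via R0 from cites(i,b)
round 1: derive anc(j,b) via R0 from cites(j,b)
round 1: derive anc(j,g) via R0 from cites(j,g)
round 1: derive anc(j,j) via R0 from cites(j,j)
round 2: derive anc(h,b) via R1 from anc(h,i), cites(i,b)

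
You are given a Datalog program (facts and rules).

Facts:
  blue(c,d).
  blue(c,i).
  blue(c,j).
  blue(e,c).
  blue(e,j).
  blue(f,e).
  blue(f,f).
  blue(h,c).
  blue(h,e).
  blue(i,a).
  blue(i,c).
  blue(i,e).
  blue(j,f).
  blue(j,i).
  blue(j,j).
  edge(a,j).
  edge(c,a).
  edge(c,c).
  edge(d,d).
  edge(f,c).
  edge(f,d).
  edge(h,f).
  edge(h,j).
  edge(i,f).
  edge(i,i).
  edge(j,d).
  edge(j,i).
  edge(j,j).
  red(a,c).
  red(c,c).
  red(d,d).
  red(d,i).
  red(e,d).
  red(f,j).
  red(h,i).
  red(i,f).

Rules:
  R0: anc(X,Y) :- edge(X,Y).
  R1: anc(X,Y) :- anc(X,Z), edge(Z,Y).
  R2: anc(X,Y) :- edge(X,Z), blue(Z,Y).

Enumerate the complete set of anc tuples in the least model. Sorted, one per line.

round 1: derive anc(a,j) via R0 from edge(a,j)
round 1: derive anc(c,a) via R0 from edge(c,a)
round 1: derive anc(c,c) via R0 from edge(c,c)
round 1: derive anc(d,d) via R0 from edge(d,d)
round 1: derive anc(f,c) via R0 from edge(f,c)
round 1: derive anc(f,d) via R0 from edge(f,d)
round 1: derive anc(h,f) via R0 from edge(h,f)
round 1: derive anc(h,j) via R0 from edge(h,j)
round 1: derive anc(i,f) via R0 from edge(i,f)
round 1: derive anc(i,i) via R0 from edge(i,i)
round 1: derive anc(j,d) via R0 from edge(j,d)
round 1: derive anc(j,i) via R0 from edge(j,i)
round 1: derive anc(j,j) via R0 from edge(j,j)
round 1: derive anc(a,f) via R2 from edge(a,j), blue(j,f)
round 1: derive anc(a,i) via R2 from edge(a,j), blue(j,i)
round 1: derive anc(c,d) via R2 from edge(c,c), blue(c,d)
round 1: derive anc(c,i) via R2 from edge(c,c), blue(c,i)
round 1: derive anc(c,j) via R2 from edge(c,c), blue(c,j)
round 1: derive anc(f,i) via R2 from edge(f,c), blue(c,i)
round 1: derive anc(f,j) via R2 from edge(f,c), blue(c,j)
round 1: derive anc(h,e) via R2 from edge(h,f), blue(f,e)
round 1: derive anc(h,i) via R2 from edge(h,j), blue(j,i)
round 1: derive anc(i,a) via R2 from edge(i,i), blue(i,a)
round 1: derive anc(i,c) via R2 from edge(i,i), blue(i,c)
round 1: derive anc(i,e) via R2 from edge(i,f), blue(f,e)
round 1: derive anc(j,a) via R2 from edge(j,i), blue(i,a)
round 1: derive anc(j,c) via R2 from edge(j,i), blue(i,c)
round 1: derive anc(j,e) via R2 from edge(j,i), blue(i,e)
round 1: derive anc(j,f) via R2 from edge(j,j), blue(j,f)
round 2: derive anc(a,c) via R1 from anc(a,f), edge(f,c)
round 2: derive anc(a,d) via R1 from anc(a,f), edge(f,d)
round 2: derive anc(c,f) via R1 from anc(c,i), edge(i,f)
round 2: derive anc(f,a) via R1 from anc(f,c), edge(c,a)
round 2: derive anc(f,f) via R1 from anc(f,i), edge(i,f)
round 2: derive anc(h,c) via R1 from anc(h,f), edge(f,c)
round 2: derive anc(h,d) via R1 from anc(h,f), edge(f,d)
round 2: derive anc(i,d) via R1 from anc(i,f), edge(f,d)
round 2: derive anc(i,j) via R1 from anc(i,a), edge(a,j)
round 3: derive anc(a,a) via R1 from anc(a,c), edge(c,a)
round 3: derive anc(h,a) via R1 from anc(h,c), edge(c,a)

anc(a,a)
anc(a,c)
anc(a,d)
anc(a,f)
anc(a,i)
anc(a,j)
anc(c,a)
anc(c,c)
anc(c,d)
anc(c,f)
anc(c,i)
anc(c,j)
anc(d,d)
anc(f,a)
anc(f,c)
anc(f,d)
anc(f,f)
anc(f,i)
anc(f,j)
anc(h,a)
anc(h,c)
anc(h,d)
anc(h,e)
anc(h,f)
anc(h,i)
anc(h,j)
anc(i,a)
anc(i,c)
anc(i,d)
anc(i,e)
anc(i,f)
anc(i,i)
anc(i,j)
anc(j,a)
anc(j,c)
anc(j,d)
anc(j,e)
anc(j,f)
anc(j,i)
anc(j,j)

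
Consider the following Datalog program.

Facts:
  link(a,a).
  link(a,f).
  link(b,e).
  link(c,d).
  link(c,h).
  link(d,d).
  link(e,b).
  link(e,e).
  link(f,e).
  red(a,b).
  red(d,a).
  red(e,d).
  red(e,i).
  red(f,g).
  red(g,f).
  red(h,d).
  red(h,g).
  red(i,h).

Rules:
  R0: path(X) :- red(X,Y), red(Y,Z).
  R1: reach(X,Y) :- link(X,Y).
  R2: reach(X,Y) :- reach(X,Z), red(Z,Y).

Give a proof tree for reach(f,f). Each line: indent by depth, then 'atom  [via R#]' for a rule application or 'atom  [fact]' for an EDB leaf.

reach(f,f)  [via R2]
  reach(f,g)  [via R2]
    reach(f,h)  [via R2]
      reach(f,i)  [via R2]
        reach(f,e)  [via R1]
          link(f,e)  [fact]
        red(e,i)  [fact]
      red(i,h)  [fact]
    red(h,g)  [fact]
  red(g,f)  [fact]

round 1: derive reach(a,a) via R1 from link(a,a)
round 1: derive reach(a,f) via R1 from link(a,f)
round 1: derive reach(b,e) via R1 from link(b,e)
round 1: derive reach(c,d) via R1 from link(c,d)
round 1: derive reach(c,h) via R1 from link(c,h)
round 1: derive reach(d,d) via R1 from link(d,d)
round 1: derive reach(e,b) via R1 from link(e,b)
round 1: derive reach(e,e) via R1 from link(e,e)
round 1: derive reach(f,e) via R1 from link(f,e)
round 2: derive reach(a,b) via R2 from reach(a,a), red(a,b)
round 2: derive reach(a,g) via R2 from reach(a,f), red(f,g)
round 2: derive reach(b,d) via R2 from reach(b,e), red(e,d)
round 2: derive reach(b,i) via R2 from reach(b,e), red(e,i)
round 2: derive reach(c,a) via R2 from reach(c,d), red(d,a)
round 2: derive reach(c,g) via R2 from reach(c,h), red(h,g)
round 2: derive reach(d,a) via R2 from reach(d,d), red(d,a)
round 2: derive reach(e,d) via R2 from reach(e,e), red(e,d)
round 2: derive reach(e,i) via R2 from reach(e,e), red(e,i)
round 2: derive reach(f,d) via R2 from reach(f,e), red(e,d)
round 2: derive reach(f,i) via R2 from reach(f,e), red(e,i)
round 3: derive reach(b,a) via R2 from reach(b,d), red(d,a)
round 3: derive reach(b,h) via R2 from reach(b,i), red(i,h)
round 3: derive reach(c,b) via R2 from reach(c,a), red(a,b)
round 3: derive reach(c,f) via R2 from reach(c,g), red(g,f)
round 3: derive reach(d,b) via R2 from reach(d,a), red(a,b)
round 3: derive reach(e,a) via R2 from reach(e,d), red(d,a)
round 3: derive reach(e,h) via R2 from reach(e,i), red(i,h)
round 3: derive reach(f,a) via R2 from reach(f,d), red(d,a)
round 3: derive reach(f,h) via R2 from reach(f,i), red(i,h)
round 4: derive reach(b,b) via R2 from reach(b,a), red(a,b)
round 4: derive reach(b,g) via R2 from reach(b,h), red(h,g)
round 4: derive reach(e,g) via R2 from reach(e,h), red(h,g)
round 4: derive reach(f,b) via R2 from reach(f,a), red(a,b)
round 4: derive reach(f,g) via R2 from reach(f,h), red(h,g)
round 5: derive reach(b,f) via R2 from reach(b,g), red(g,f)
round 5: derive reach(e,f) via R2 from reach(e,g), red(g,f)
round 5: derive reach(f,f) via R2 from reach(f,g), red(g,f)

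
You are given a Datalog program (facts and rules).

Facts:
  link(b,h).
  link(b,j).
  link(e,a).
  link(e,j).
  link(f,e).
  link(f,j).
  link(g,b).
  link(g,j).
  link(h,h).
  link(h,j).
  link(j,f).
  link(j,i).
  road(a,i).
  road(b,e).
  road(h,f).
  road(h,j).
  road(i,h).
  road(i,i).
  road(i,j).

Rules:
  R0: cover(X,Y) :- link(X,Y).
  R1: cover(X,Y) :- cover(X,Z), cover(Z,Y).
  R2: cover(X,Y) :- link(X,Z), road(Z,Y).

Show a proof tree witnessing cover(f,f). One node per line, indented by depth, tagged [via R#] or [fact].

round 1: derive cover(b,h) via R0 from link(b,h)
round 1: derive cover(b,j) via R0 from link(b,j)
round 1: derive cover(e,a) via R0 from link(e,a)
round 1: derive cover(e,j) via R0 from link(e,j)
round 1: derive cover(f,e) via R0 from link(f,e)
round 1: derive cover(f,j) via R0 from link(f,j)
round 1: derive cover(g,b) via R0 from link(g,b)
round 1: derive cover(g,j) via R0 from link(g,j)
round 1: derive cover(h,h) via R0 from link(h,h)
round 1: derive cover(h,j) via R0 from link(h,j)
round 1: derive cover(j,f) via R0 from link(j,f)
round 1: derive cover(j,i) via R0 from link(j,i)
round 1: derive cover(b,f) via R2 from link(b,h), road(h,f)
round 1: derive cover(e,i) via R2 from link(e,a), road(a,i)
round 1: derive cover(g,e) via R2 from link(g,b), road(b,e)
round 1: derive cover(h,f) via R2 from link(h,h), road(h,f)
round 1: derive cover(j,h) via R2 from link(j,i), road(i,h)
round 1: derive cover(j,j) via R2 from link(j,i), road(i,j)
round 2: derive cover(b,e) via R1 from cover(b,f), cover(f,e)
round 2: derive cover(b,i) via R1 from cover(b,j), cover(j,i)
round 2: derive cover(e,f) via R1 from cover(e,j), cover(j,f)
round 2: derive cover(e,h) via R1 from cover(e,j), cover(j,h)
round 2: derive cover(f,a) via R1 from cover(f,e), cover(e,a)
round 2: derive cover(f,f) via R1 from cover(f,j), cover(j,f)
round 2: derive cover(f,h) via R1 from cover(f,j), cover(j,h)
round 2: derive cover(f,i) via R1 from cover(f,e), cover(e,i)
round 2: derive cover(g,a) via R1 from cover(g,e), cover(e,a)
round 2: derive cover(g,f) via R1 from cover(g,b), cover(b,f)
round 2: derive cover(g,h) via R1 from cover(g,b), cover(b,h)
round 2: derive cover(g,i) via R1 from cover(g,e), cover(e,i)
round 2: derive cover(h,e) via R1 from cover(h,f), cover(f,e)
round 2: derive cover(h,i) via R1 from cover(h,j), cover(j,i)
round 2: derive cover(j,e) via R1 from cover(j,f), cover(f,e)
round 3: derive cover(b,a) via R1 from cover(b,e), cover(e,a)
round 3: derive cover(e,e) via R1 from cover(e,f), cover(f,e)
round 3: derive cover(h,a) via R1 from cover(h,e), cover(e,a)
round 3: derive cover(j,a) via R1 from cover(j,e), cover(e,a)

cover(f,f)  [via R1]
  cover(f,j)  [via R0]
    link(f,j)  [fact]
  cover(j,f)  [via R0]
    link(j,f)  [fact]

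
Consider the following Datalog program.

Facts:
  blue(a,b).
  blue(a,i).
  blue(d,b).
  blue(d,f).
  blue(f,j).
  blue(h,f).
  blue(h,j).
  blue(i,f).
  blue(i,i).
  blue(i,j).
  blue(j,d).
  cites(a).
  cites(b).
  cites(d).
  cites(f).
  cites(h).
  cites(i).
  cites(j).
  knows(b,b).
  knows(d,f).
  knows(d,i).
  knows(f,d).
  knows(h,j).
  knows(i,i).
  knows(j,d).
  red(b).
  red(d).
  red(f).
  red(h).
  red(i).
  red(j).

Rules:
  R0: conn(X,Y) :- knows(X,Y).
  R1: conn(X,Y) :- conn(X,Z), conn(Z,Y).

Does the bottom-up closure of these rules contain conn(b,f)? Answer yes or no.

no

round 1: derive conn(b,b) via R0 from knows(b,b)
round 1: derive conn(d,f) via R0 from knows(d,f)
round 1: derive conn(d,i) via R0 from knows(d,i)
round 1: derive conn(f,d) via R0 from knows(f,d)
round 1: derive conn(h,j) via R0 from knows(h,j)
round 1: derive conn(i,i) via R0 from knows(i,i)
round 1: derive conn(j,d) via R0 from knows(j,d)
round 2: derive conn(d,d) via R1 from conn(d,f), conn(f,d)
round 2: derive conn(f,f) via R1 from conn(f,d), conn(d,f)
round 2: derive conn(f,i) via R1 from conn(f,d), conn(d,i)
round 2: derive conn(h,d) via R1 from conn(h,j), conn(j,d)
round 2: derive conn(j,f) via R1 from conn(j,d), conn(d,f)
round 2: derive conn(j,i) via R1 from conn(j,d), conn(d,i)
round 3: derive conn(h,f) via R1 from conn(h,d), conn(d,f)
round 3: derive conn(h,i) via R1 from conn(h,d), conn(d,i)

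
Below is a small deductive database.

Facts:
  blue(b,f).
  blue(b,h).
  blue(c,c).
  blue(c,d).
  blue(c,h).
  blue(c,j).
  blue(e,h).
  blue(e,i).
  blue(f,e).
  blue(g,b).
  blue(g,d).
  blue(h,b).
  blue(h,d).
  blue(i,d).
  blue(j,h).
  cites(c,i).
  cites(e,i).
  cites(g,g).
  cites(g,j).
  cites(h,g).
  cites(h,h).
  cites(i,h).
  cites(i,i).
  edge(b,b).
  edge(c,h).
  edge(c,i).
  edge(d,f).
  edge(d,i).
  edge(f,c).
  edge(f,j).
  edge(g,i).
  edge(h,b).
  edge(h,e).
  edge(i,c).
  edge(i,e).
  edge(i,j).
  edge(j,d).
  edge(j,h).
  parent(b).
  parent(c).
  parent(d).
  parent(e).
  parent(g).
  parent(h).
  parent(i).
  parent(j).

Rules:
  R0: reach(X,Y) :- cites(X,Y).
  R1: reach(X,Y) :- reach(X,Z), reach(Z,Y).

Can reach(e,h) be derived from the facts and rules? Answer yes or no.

yes

round 1: derive reach(c,i) via R0 from cites(c,i)
round 1: derive reach(e,i) via R0 from cites(e,i)
round 1: derive reach(g,g) via R0 from cites(g,g)
round 1: derive reach(g,j) via R0 from cites(g,j)
round 1: derive reach(h,g) via R0 from cites(h,g)
round 1: derive reach(h,h) via R0 from cites(h,h)
round 1: derive reach(i,h) via R0 from cites(i,h)
round 1: derive reach(i,i) via R0 from cites(i,i)
round 2: derive reach(c,h) via R1 from reach(c,i), reach(i,h)
round 2: derive reach(e,h) via R1 from reach(e,i), reach(i,h)
round 2: derive reach(h,j) via R1 from reach(h,g), reach(g,j)
round 2: derive reach(i,g) via R1 from reach(i,h), reach(h,g)
round 3: derive reach(c,g) via R1 from reach(c,h), reach(h,g)
round 3: derive reach(c,j) via R1 from reach(c,h), reach(h,j)
round 3: derive reach(e,g) via R1 from reach(e,h), reach(h,g)
round 3: derive reach(e,j) via R1 from reach(e,h), reach(h,j)
round 3: derive reach(i,j) via R1 from reach(i,g), reach(g,j)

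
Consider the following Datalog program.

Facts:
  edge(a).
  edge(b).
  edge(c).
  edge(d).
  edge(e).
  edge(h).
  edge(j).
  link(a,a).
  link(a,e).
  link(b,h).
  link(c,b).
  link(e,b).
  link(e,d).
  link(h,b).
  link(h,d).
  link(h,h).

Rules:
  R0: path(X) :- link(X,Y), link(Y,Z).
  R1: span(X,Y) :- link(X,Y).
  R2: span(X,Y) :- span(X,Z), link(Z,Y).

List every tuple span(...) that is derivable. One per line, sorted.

round 1: derive span(a,a) via R1 from link(a,a)
round 1: derive span(a,e) via R1 from link(a,e)
round 1: derive span(b,h) via R1 from link(b,h)
round 1: derive span(c,b) via R1 from link(c,b)
round 1: derive span(e,b) via R1 from link(e,b)
round 1: derive span(e,d) via R1 from link(e,d)
round 1: derive span(h,b) via R1 from link(h,b)
round 1: derive span(h,d) via R1 from link(h,d)
round 1: derive span(h,h) via R1 from link(h,h)
round 2: derive span(a,b) via R2 from span(a,e), link(e,b)
round 2: derive span(a,d) via R2 from span(a,e), link(e,d)
round 2: derive span(b,b) via R2 from span(b,h), link(h,b)
round 2: derive span(b,d) via R2 from span(b,h), link(h,d)
round 2: derive span(c,h) via R2 from span(c,b), link(b,h)
round 2: derive span(e,h) via R2 from span(e,b), link(b,h)
round 3: derive span(a,h) via R2 from span(a,b), link(b,h)
round 3: derive span(c,d) via R2 from span(c,h), link(h,d)

span(a,a)
span(a,b)
span(a,d)
span(a,e)
span(a,h)
span(b,b)
span(b,d)
span(b,h)
span(c,b)
span(c,d)
span(c,h)
span(e,b)
span(e,d)
span(e,h)
span(h,b)
span(h,d)
span(h,h)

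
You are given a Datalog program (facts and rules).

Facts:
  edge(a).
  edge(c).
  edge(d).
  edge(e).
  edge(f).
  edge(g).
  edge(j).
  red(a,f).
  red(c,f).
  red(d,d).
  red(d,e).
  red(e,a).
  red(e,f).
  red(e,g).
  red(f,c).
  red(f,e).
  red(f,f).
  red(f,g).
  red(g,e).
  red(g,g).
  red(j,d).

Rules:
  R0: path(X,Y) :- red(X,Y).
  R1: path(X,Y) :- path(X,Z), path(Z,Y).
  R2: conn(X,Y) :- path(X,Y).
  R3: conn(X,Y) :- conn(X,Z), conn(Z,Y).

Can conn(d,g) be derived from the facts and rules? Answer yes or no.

yes

round 1: derive path(a,f) via R0 from red(a,f)
round 1: derive path(c,f) via R0 from red(c,f)
round 1: derive path(d,d) via R0 from red(d,d)
round 1: derive path(d,e) via R0 from red(d,e)
round 1: derive path(e,a) via R0 from red(e,a)
round 1: derive path(e,f) via R0 from red(e,f)
round 1: derive path(e,g) via R0 from red(e,g)
round 1: derive path(f,c) via R0 from red(f,c)
round 1: derive path(f,e) via R0 from red(f,e)
round 1: derive path(f,f) via R0 from red(f,f)
round 1: derive path(f,g) via R0 from red(f,g)
round 1: derive path(g,e) via R0 from red(g,e)
round 1: derive path(g,g) via R0 from red(g,g)
round 1: derive path(j,d) via R0 from red(j,d)
round 2: derive path(a,c) via R1 from path(a,f), path(f,c)
round 2: derive path(a,e) via R1 from path(a,f), path(f,e)
round 2: derive path(a,g) via R1 from path(a,f), path(f,g)
round 2: derive path(c,c) via R1 from path(c,f), path(f,c)
round 2: derive path(c,e) via R1 from path(c,f), path(f,e)
round 2: derive path(c,g) via R1 from path(c,f), path(f,g)
round 2: derive path(d,a) via R1 from path(d,e), path(e,a)
round 2: derive path(d,f) via R1 from path(d,e), path(e,f)
round 2: derive path(d,g) via R1 from path(d,e), path(e,g)
round 2: derive path(e,c) via R1 from path(e,f), path(f,c)
round 2: derive path(e,e) via R1 from path(e,f), path(f,e)
round 2: derive path(f,a) via R1 from path(f,e), path(e,a)
round 2: derive path(g,a) via R1 from path(g,e), path(e,a)
round 2: derive path(g,f) via R1 from path(g,e), path(e,f)
round 2: derive path(j,e) via R1 from path(j,d), path(d,e)
round 2: derive conn(a,f) via R2 from path(a,f)
round 2: derive conn(c,f) via R2 from path(c,f)
round 2: derive conn(d,d) via R2 from path(d,d)
round 2: derive conn(d,e) via R2 from path(d,e)
round 2: derive conn(e,a) via R2 from path(e,a)
round 2: derive conn(e,f) via R2 from path(e,f)
round 2: derive conn(e,g) via R2 from path(e,g)
round 2: derive conn(f,c) via R2 from path(f,c)
round 2: derive conn(f,e) via R2 from path(f,e)
round 2: derive conn(f,f) via R2 from path(f,f)
round 2: derive conn(f,g) via R2 from path(f,g)
round 2: derive conn(g,e) via R2 from path(g,e)
round 2: derive conn(g,g) via R2 from path(g,g)
round 2: derive conn(j,d) via R2 from path(j,d)
round 3: derive path(a,a) via R1 from path(a,e), path(e,a)
round 3: derive path(c,a) via R1 from path(c,e), path(e,a)
round 3: derive path(d,c) via R1 from path(d,a), path(a,c)
round 3: derive path(g,c) via R1 from path(g,a), path(a,c)
round 3: derive path(j,a) via R1 from path(j,d), path(d,a)
round 3: derive path(j,c) via R1 from path(j,e), path(e,c)
round 3: derive path(j,f) via R1 from path(j,d), path(d,f)
round 3: derive path(j,g) via R1 from path(j,d), path(d,g)
round 3: derive conn(a,c) via R2 from path(a,c)
round 3: derive conn(a,e) via R2 from path(a,e)
round 3: derive conn(a,g) via R2 from path(a,g)
round 3: derive conn(c,c) via R2 from path(c,c)
round 3: derive conn(c,e) via R2 from path(c,e)
round 3: derive conn(c,g) via R2 from path(c,g)
round 3: derive conn(d,a) via R2 from path(d,a)
round 3: derive conn(d,f) via R2 from path(d,f)
round 3: derive conn(d,g) via R2 from path(d,g)
round 3: derive conn(e,c) via R2 from path(e,c)
round 3: derive conn(e,e) via R2 from path(e,e)
round 3: derive conn(f,a) via R2 from path(f,a)
round 3: derive conn(g,a) via R2 from path(g,a)
round 3: derive conn(g,f) via R2 from path(g,f)
round 3: derive conn(j,e) via R2 from path(j,e)
round 4: derive conn(a,a) via R2 from path(a,a)
round 4: derive conn(c,a) via R2 from path(c,a)
round 4: derive conn(d,c) via R2 from path(d,c)
round 4: derive conn(g,c) via R2 from path(g,c)
round 4: derive conn(j,a) via R2 from path(j,a)
round 4: derive conn(j,c) via R2 from path(j,c)
round 4: derive conn(j,f) via R2 from path(j,f)
round 4: derive conn(j,g) via R2 from path(j,g)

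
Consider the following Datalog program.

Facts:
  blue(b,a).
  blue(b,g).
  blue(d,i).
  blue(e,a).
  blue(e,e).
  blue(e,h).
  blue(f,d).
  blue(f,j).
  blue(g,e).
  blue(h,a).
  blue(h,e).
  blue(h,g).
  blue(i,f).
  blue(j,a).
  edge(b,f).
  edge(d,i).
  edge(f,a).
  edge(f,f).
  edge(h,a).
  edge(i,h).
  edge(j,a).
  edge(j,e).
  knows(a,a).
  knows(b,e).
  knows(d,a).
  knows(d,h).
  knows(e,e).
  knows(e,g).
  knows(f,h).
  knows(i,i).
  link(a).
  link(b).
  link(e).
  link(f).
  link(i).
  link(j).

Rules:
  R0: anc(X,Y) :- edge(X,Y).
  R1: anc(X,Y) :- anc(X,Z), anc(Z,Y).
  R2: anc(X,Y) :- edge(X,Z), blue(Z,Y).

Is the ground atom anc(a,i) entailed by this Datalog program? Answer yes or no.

round 1: derive anc(b,f) via R0 from edge(b,f)
round 1: derive anc(d,i) via R0 from edge(d,i)
round 1: derive anc(f,a) via R0 from edge(f,a)
round 1: derive anc(f,f) via R0 from edge(f,f)
round 1: derive anc(h,a) via R0 from edge(h,a)
round 1: derive anc(i,h) via R0 from edge(i,h)
round 1: derive anc(j,a) via R0 from edge(j,a)
round 1: derive anc(j,e) via R0 from edge(j,e)
round 1: derive anc(b,d) via R2 from edge(b,f), blue(f,d)
round 1: derive anc(b,j) via R2 from edge(b,f), blue(f,j)
round 1: derive anc(d,f) via R2 from edge(d,i), blue(i,f)
round 1: derive anc(f,d) via R2 from edge(f,f), blue(f,d)
round 1: derive anc(f,j) via R2 from edge(f,f), blue(f,j)
round 1: derive anc(i,a) via R2 from edge(i,h), blue(h,a)
round 1: derive anc(i,e) via R2 from edge(i,h), blue(h,e)
round 1: derive anc(i,g) via R2 from edge(i,h), blue(h,g)
round 1: derive anc(j,h) via R2 from edge(j,e), blue(e,h)
round 2: derive anc(b,a) via R1 from anc(b,f), anc(f,a)
round 2: derive anc(b,e) via R1 from anc(b,j), anc(j,e)
round 2: derive anc(b,h) via R1 from anc(b,j), anc(j,h)
round 2: derive anc(b,i) via R1 from anc(b,d), anc(d,i)
round 2: derive anc(d,a) via R1 from anc(d,f), anc(f,a)
round 2: derive anc(d,d) via R1 from anc(d,f), anc(f,d)
round 2: derive anc(d,e) via R1 from anc(d,i), anc(i,e)
round 2: derive anc(d,g) via R1 from anc(d,i), anc(i,g)
round 2: derive anc(d,h) via R1 from anc(d,i), anc(i,h)
round 2: derive anc(d,j) via R1 from anc(d,f), anc(f,j)
round 2: derive anc(f,e) via R1 from anc(f,j), anc(j,e)
round 2: derive anc(f,h) via R1 from anc(f,j), anc(j,h)
round 2: derive anc(f,i) via R1 from anc(f,d), anc(d,i)
round 3: derive anc(b,g) via R1 from anc(b,d), anc(d,g)
round 3: derive anc(f,g) via R1 from anc(f,d), anc(d,g)

no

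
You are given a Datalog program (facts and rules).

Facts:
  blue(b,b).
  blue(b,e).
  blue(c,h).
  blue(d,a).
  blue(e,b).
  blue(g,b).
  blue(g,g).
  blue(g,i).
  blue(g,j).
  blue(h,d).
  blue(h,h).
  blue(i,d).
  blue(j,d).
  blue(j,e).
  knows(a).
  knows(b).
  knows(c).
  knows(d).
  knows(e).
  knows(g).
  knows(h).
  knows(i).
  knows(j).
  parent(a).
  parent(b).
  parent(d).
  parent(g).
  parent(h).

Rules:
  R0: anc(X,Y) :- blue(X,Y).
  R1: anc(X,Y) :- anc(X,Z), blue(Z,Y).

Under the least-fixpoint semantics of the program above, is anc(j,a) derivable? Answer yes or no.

yes

round 1: derive anc(b,b) via R0 from blue(b,b)
round 1: derive anc(b,e) via R0 from blue(b,e)
round 1: derive anc(c,h) via R0 from blue(c,h)
round 1: derive anc(d,a) via R0 from blue(d,a)
round 1: derive anc(e,b) via R0 from blue(e,b)
round 1: derive anc(g,b) via R0 from blue(g,b)
round 1: derive anc(g,g) via R0 from blue(g,g)
round 1: derive anc(g,i) via R0 from blue(g,i)
round 1: derive anc(g,j) via R0 from blue(g,j)
round 1: derive anc(h,d) via R0 from blue(h,d)
round 1: derive anc(h,h) via R0 from blue(h,h)
round 1: derive anc(i,d) via R0 from blue(i,d)
round 1: derive anc(j,d) via R0 from blue(j,d)
round 1: derive anc(j,e) via R0 from blue(j,e)
round 2: derive anc(c,d) via R1 from anc(c,h), blue(h,d)
round 2: derive anc(e,e) via R1 from anc(e,b), blue(b,e)
round 2: derive anc(g,d) via R1 from anc(g,i), blue(i,d)
round 2: derive anc(g,e) via R1 from anc(g,b), blue(b,e)
round 2: derive anc(h,a) via R1 from anc(h,d), blue(d,a)
round 2: derive anc(i,a) via R1 from anc(i,d), blue(d,a)
round 2: derive anc(j,a) via R1 from anc(j,d), blue(d,a)
round 2: derive anc(j,b) via R1 from anc(j,e), blue(e,b)
round 3: derive anc(c,a) via R1 from anc(c,d), blue(d,a)
round 3: derive anc(g,a) via R1 from anc(g,d), blue(d,a)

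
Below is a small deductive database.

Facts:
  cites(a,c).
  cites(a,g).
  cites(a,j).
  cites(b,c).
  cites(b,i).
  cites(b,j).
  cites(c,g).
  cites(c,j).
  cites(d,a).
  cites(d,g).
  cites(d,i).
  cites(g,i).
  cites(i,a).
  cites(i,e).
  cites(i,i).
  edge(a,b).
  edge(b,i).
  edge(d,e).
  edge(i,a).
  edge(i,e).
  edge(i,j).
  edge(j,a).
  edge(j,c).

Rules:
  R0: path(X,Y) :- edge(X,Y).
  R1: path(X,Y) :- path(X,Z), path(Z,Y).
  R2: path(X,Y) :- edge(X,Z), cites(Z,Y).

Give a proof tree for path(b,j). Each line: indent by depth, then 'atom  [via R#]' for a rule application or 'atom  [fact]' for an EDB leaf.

round 1: derive path(a,b) via R0 from edge(a,b)
round 1: derive path(b,i) via R0 from edge(b,i)
round 1: derive path(d,e) via R0 from edge(d,e)
round 1: derive path(i,a) via R0 from edge(i,a)
round 1: derive path(i,e) via R0 from edge(i,e)
round 1: derive path(i,j) via R0 from edge(i,j)
round 1: derive path(j,a) via R0 from edge(j,a)
round 1: derive path(j,c) via R0 from edge(j,c)
round 1: derive path(a,c) via R2 from edge(a,b), cites(b,c)
round 1: derive path(a,i) via R2 from edge(a,b), cites(b,i)
round 1: derive path(a,j) via R2 from edge(a,b), cites(b,j)
round 1: derive path(b,a) via R2 from edge(b,i), cites(i,a)
round 1: derive path(b,e) via R2 from edge(b,i), cites(i,e)
round 1: derive path(i,c) via R2 from edge(i,a), cites(a,c)
round 1: derive path(i,g) via R2 from edge(i,a), cites(a,g)
round 1: derive path(j,g) via R2 from edge(j,a), cites(a,g)
round 1: derive path(j,j) via R2 from edge(j,a), cites(a,j)
round 2: derive path(a,a) via R1 from path(a,b), path(b,a)
round 2: derive path(a,e) via R1 from path(a,b), path(b,e)
round 2: derive path(a,g) via R1 from path(a,i), path(i,g)
round 2: derive path(b,b) via R1 from path(b,a), path(a,b)
round 2: derive path(b,c) via R1 from path(b,a), path(a,c)
round 2: derive path(b,g) via R1 from path(b,i), path(i,g)
round 2: derive path(b,j) via R1 from path(b,a), path(a,j)
round 2: derive path(i,b) via R1 from path(i,a), path(a,b)
round 2: derive path(i,i) via R1 from path(i,a), path(a,i)
round 2: derive path(j,b) via R1 from path(j,a), path(a,b)
round 2: derive path(j,i) via R1 from path(j,a), path(a,i)
round 3: derive path(j,e) via R1 from path(j,a), path(a,e)

path(b,j)  [via R1]
  path(b,a)  [via R2]
    edge(b,i)  [fact]
    cites(i,a)  [fact]
  path(a,j)  [via R2]
    edge(a,b)  [fact]
    cites(b,j)  [fact]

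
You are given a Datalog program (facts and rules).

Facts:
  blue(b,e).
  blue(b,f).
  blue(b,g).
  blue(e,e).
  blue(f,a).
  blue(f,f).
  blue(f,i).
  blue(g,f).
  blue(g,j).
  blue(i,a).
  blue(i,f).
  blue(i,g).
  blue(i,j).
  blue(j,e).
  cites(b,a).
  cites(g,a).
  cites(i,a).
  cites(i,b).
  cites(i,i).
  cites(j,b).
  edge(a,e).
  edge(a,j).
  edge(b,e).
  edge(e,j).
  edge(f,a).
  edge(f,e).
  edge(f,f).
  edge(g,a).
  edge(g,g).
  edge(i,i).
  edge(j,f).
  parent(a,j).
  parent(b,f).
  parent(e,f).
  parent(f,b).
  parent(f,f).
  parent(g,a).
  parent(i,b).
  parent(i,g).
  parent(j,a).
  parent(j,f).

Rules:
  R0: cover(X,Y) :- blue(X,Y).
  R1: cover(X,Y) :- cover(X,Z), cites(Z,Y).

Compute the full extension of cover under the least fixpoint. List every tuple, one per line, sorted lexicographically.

cover(b,a)
cover(b,e)
cover(b,f)
cover(b,g)
cover(e,e)
cover(f,a)
cover(f,b)
cover(f,f)
cover(f,i)
cover(g,a)
cover(g,b)
cover(g,f)
cover(g,j)
cover(i,a)
cover(i,b)
cover(i,f)
cover(i,g)
cover(i,j)
cover(j,e)

round 1: derive cover(b,e) via R0 from blue(b,e)
round 1: derive cover(b,f) via R0 from blue(b,f)
round 1: derive cover(b,g) via R0 from blue(b,g)
round 1: derive cover(e,e) via R0 from blue(e,e)
round 1: derive cover(f,a) via R0 from blue(f,a)
round 1: derive cover(f,f) via R0 from blue(f,f)
round 1: derive cover(f,i) via R0 from blue(f,i)
round 1: derive cover(g,f) via R0 from blue(g,f)
round 1: derive cover(g,j) via R0 from blue(g,j)
round 1: derive cover(i,a) via R0 from blue(i,a)
round 1: derive cover(i,f) via R0 from blue(i,f)
round 1: derive cover(i,g) via R0 from blue(i,g)
round 1: derive cover(i,j) via R0 from blue(i,j)
round 1: derive cover(j,e) via R0 from blue(j,e)
round 2: derive cover(b,a) via R1 from cover(b,g), cites(g,a)
round 2: derive cover(f,b) via R1 from cover(f,i), cites(i,b)
round 2: derive cover(g,b) via R1 from cover(g,j), cites(j,b)
round 2: derive cover(i,b) via R1 from cover(i,j), cites(j,b)
round 3: derive cover(g,a) via R1 from cover(g,b), cites(b,a)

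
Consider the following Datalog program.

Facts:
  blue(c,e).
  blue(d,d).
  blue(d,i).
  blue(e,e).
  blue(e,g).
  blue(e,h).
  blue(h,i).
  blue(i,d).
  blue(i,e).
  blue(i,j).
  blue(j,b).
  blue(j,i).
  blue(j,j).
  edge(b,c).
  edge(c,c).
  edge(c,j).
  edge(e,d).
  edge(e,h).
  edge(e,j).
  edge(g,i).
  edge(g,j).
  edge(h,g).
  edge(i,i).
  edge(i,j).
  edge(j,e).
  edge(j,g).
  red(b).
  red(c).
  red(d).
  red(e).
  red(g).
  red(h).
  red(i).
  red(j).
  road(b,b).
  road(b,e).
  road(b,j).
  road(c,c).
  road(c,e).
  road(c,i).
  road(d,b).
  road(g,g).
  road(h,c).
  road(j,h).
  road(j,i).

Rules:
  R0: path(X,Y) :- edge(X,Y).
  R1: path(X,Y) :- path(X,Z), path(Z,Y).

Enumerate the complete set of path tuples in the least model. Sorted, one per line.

round 1: derive path(b,c) via R0 from edge(b,c)
round 1: derive path(c,c) via R0 from edge(c,c)
round 1: derive path(c,j) via R0 from edge(c,j)
round 1: derive path(e,d) via R0 from edge(e,d)
round 1: derive path(e,h) via R0 from edge(e,h)
round 1: derive path(e,j) via R0 from edge(e,j)
round 1: derive path(g,i) via R0 from edge(g,i)
round 1: derive path(g,j) via R0 from edge(g,j)
round 1: derive path(h,g) via R0 from edge(h,g)
round 1: derive path(i,i) via R0 from edge(i,i)
round 1: derive path(i,j) via R0 from edge(i,j)
round 1: derive path(j,e) via R0 from edge(j,e)
round 1: derive path(j,g) via R0 from edge(j,g)
round 2: derive path(b,j) via R1 from path(b,c), path(c,j)
round 2: derive path(c,e) via R1 from path(c,j), path(j,e)
round 2: derive path(c,g) via R1 from path(c,j), path(j,g)
round 2: derive path(e,e) via R1 from path(e,j), path(j,e)
round 2: derive path(e,g) via R1 from path(e,h), path(h,g)
round 2: derive path(g,e) via R1 from path(g,j), path(j,e)
round 2: derive path(g,g) via R1 from path(g,j), path(j,g)
round 2: derive path(h,i) via R1 from path(h,g), path(g,i)
round 2: derive path(h,j) via R1 from path(h,g), path(g,j)
round 2: derive path(i,e) via R1 from path(i,j), path(j,e)
round 2: derive path(i,g) via R1 from path(i,j), path(j,g)
round 2: derive path(j,d) via R1 from path(j,e), path(e,d)
round 2: derive path(j,h) via R1 from path(j,e), path(e,h)
round 2: derive path(j,i) via R1 from path(j,g), path(g,i)
round 2: derive path(j,j) via R1 from path(j,e), path(e,j)
round 3: derive path(b,d) via R1 from path(b,j), path(j,d)
round 3: derive path(b,e) via R1 from path(b,c), path(c,e)
round 3: derive path(b,g) via R1 from path(b,c), path(c,g)
round 3: derive path(b,h) via R1 from path(b,j), path(j,h)
round 3: derive path(b,i) via R1 from path(b,j), path(j,i)
round 3: derive path(c,d) via R1 from path(c,e), path(e,d)
round 3: derive path(c,h) via R1 from path(c,e), path(e,h)
round 3: derive path(c,i) via R1 from path(c,g), path(g,i)
round 3: derive path(e,i) via R1 from path(e,g), path(g,i)
round 3: derive path(g,d) via R1 from path(g,e), path(e,d)
round 3: derive path(g,h) via R1 from path(g,e), path(e,h)
round 3: derive path(h,d) via R1 from path(h,j), path(j,d)
round 3: derive path(h,e) via R1 from path(h,g), path(g,e)
round 3: derive path(h,h) via R1 from path(h,j), path(j,h)
round 3: derive path(i,d) via R1 from path(i,e), path(e,d)
round 3: derive path(i,h) via R1 from path(i,e), path(e,h)

path(b,c)
path(b,d)
path(b,e)
path(b,g)
path(b,h)
path(b,i)
path(b,j)
path(c,c)
path(c,d)
path(c,e)
path(c,g)
path(c,h)
path(c,i)
path(c,j)
path(e,d)
path(e,e)
path(e,g)
path(e,h)
path(e,i)
path(e,j)
path(g,d)
path(g,e)
path(g,g)
path(g,h)
path(g,i)
path(g,j)
path(h,d)
path(h,e)
path(h,g)
path(h,h)
path(h,i)
path(h,j)
path(i,d)
path(i,e)
path(i,g)
path(i,h)
path(i,i)
path(i,j)
path(j,d)
path(j,e)
path(j,g)
path(j,h)
path(j,i)
path(j,j)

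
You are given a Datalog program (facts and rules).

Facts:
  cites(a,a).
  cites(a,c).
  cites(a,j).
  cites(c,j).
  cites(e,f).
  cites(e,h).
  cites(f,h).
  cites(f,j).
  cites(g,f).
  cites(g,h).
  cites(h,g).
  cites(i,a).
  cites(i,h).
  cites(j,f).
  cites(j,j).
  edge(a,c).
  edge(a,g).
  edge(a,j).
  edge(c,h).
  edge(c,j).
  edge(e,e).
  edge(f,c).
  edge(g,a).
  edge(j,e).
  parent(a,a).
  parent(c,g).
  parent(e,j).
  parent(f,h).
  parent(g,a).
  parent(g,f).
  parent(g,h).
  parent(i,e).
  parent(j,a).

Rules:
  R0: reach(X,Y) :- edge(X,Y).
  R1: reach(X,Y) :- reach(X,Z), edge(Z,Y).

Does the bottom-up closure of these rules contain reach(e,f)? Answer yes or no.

no

round 1: derive reach(a,c) via R0 from edge(a,c)
round 1: derive reach(a,g) via R0 from edge(a,g)
round 1: derive reach(a,j) via R0 from edge(a,j)
round 1: derive reach(c,h) via R0 from edge(c,h)
round 1: derive reach(c,j) via R0 from edge(c,j)
round 1: derive reach(e,e) via R0 from edge(e,e)
round 1: derive reach(f,c) via R0 from edge(f,c)
round 1: derive reach(g,a) via R0 from edge(g,a)
round 1: derive reach(j,e) via R0 from edge(j,e)
round 2: derive reach(a,a) via R1 from reach(a,g), edge(g,a)
round 2: derive reach(a,e) via R1 from reach(a,j), edge(j,e)
round 2: derive reach(a,h) via R1 from reach(a,c), edge(c,h)
round 2: derive reach(c,e) via R1 from reach(c,j), edge(j,e)
round 2: derive reach(f,h) via R1 from reach(f,c), edge(c,h)
round 2: derive reach(f,j) via R1 from reach(f,c), edge(c,j)
round 2: derive reach(g,c) via R1 from reach(g,a), edge(a,c)
round 2: derive reach(g,g) via R1 from reach(g,a), edge(a,g)
round 2: derive reach(g,j) via R1 from reach(g,a), edge(a,j)
round 3: derive reach(f,e) via R1 from reach(f,j), edge(j,e)
round 3: derive reach(g,e) via R1 from reach(g,j), edge(j,e)
round 3: derive reach(g,h) via R1 from reach(g,c), edge(c,h)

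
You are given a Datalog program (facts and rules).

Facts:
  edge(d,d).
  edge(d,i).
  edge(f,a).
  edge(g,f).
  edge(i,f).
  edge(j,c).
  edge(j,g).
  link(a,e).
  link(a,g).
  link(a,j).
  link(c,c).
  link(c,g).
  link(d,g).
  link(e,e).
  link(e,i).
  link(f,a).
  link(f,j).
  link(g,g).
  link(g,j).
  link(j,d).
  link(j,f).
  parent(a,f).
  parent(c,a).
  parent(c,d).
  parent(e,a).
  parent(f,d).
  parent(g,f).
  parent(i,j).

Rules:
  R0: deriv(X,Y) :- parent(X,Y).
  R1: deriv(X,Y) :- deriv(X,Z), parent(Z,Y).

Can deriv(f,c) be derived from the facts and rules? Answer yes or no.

round 1: derive deriv(a,f) via R0 from parent(a,f)
round 1: derive deriv(c,a) via R0 from parent(c,a)
round 1: derive deriv(c,d) via R0 from parent(c,d)
round 1: derive deriv(e,a) via R0 from parent(e,a)
round 1: derive deriv(f,d) via R0 from parent(f,d)
round 1: derive deriv(g,f) via R0 from parent(g,f)
round 1: derive deriv(i,j) via R0 from parent(i,j)
round 2: derive deriv(a,d) via R1 from deriv(a,f), parent(f,d)
round 2: derive deriv(c,f) via R1 from deriv(c,a), parent(a,f)
round 2: derive deriv(e,f) via R1 from deriv(e,a), parent(a,f)
round 2: derive deriv(g,d) via R1 from deriv(g,f), parent(f,d)
round 3: derive deriv(e,d) via R1 from deriv(e,f), parent(f,d)

no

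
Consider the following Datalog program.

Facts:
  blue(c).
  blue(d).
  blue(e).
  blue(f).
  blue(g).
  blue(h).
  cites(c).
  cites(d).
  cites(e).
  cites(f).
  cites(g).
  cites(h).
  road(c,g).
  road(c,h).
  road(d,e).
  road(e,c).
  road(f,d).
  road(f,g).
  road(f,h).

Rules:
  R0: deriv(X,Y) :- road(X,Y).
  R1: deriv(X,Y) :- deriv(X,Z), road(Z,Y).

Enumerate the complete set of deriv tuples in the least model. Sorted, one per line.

deriv(c,g)
deriv(c,h)
deriv(d,c)
deriv(d,e)
deriv(d,g)
deriv(d,h)
deriv(e,c)
deriv(e,g)
deriv(e,h)
deriv(f,c)
deriv(f,d)
deriv(f,e)
deriv(f,g)
deriv(f,h)

round 1: derive deriv(c,g) via R0 from road(c,g)
round 1: derive deriv(c,h) via R0 from road(c,h)
round 1: derive deriv(d,e) via R0 from road(d,e)
round 1: derive deriv(e,c) via R0 from road(e,c)
round 1: derive deriv(f,d) via R0 from road(f,d)
round 1: derive deriv(f,g) via R0 from road(f,g)
round 1: derive deriv(f,h) via R0 from road(f,h)
round 2: derive deriv(d,c) via R1 from deriv(d,e), road(e,c)
round 2: derive deriv(e,g) via R1 from deriv(e,c), road(c,g)
round 2: derive deriv(e,h) via R1 from deriv(e,c), road(c,h)
round 2: derive deriv(f,e) via R1 from deriv(f,d), road(d,e)
round 3: derive deriv(d,g) via R1 from deriv(d,c), road(c,g)
round 3: derive deriv(d,h) via R1 from deriv(d,c), road(c,h)
round 3: derive deriv(f,c) via R1 from deriv(f,e), road(e,c)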